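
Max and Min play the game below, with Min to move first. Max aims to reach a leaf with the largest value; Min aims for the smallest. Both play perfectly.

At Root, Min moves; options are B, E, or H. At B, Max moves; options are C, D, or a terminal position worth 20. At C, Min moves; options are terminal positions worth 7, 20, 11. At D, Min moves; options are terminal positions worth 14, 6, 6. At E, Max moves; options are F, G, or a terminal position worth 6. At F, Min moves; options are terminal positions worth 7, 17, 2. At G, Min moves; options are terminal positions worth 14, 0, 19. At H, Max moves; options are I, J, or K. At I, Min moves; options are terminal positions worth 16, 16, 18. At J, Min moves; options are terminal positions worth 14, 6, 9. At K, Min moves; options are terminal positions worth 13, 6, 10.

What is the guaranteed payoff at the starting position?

C (Min): min(7, 20, 11) = 7
D (Min): min(14, 6, 6) = 6
B (Max): max(7, 6, 20) = 20
F (Min): min(7, 17, 2) = 2
G (Min): min(14, 0, 19) = 0
E (Max): max(2, 0, 6) = 6
I (Min): min(16, 16, 18) = 16
J (Min): min(14, 6, 9) = 6
K (Min): min(13, 6, 10) = 6
H (Max): max(16, 6, 6) = 16
Root (Min): min(20, 6, 16) = 6

6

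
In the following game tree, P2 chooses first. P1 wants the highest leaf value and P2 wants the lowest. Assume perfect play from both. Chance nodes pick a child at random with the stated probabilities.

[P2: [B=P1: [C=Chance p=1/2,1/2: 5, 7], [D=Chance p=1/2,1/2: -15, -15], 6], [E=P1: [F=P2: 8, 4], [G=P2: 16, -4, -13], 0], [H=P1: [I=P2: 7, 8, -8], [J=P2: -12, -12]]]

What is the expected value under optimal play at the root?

C (Chance): 1/2·5 + 1/2·7 = 6
D (Chance): 1/2·-15 + 1/2·-15 = -15
B (P1): max(6, -15, 6) = 6
F (P2): min(8, 4) = 4
G (P2): min(16, -4, -13) = -13
E (P1): max(4, -13, 0) = 4
I (P2): min(7, 8, -8) = -8
J (P2): min(-12, -12) = -12
H (P1): max(-8, -12) = -8
Root (P2): min(6, 4, -8) = -8

-8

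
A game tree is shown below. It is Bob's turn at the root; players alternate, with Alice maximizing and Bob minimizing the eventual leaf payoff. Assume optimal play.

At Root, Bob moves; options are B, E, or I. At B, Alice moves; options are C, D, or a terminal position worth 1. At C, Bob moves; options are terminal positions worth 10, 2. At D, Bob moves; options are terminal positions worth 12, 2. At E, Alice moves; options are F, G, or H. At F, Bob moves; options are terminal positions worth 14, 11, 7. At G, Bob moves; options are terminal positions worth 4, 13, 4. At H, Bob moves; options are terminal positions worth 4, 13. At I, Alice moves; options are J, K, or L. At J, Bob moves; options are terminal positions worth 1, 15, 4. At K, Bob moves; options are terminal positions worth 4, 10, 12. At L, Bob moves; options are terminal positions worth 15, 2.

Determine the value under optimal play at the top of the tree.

2

C (Bob): min(10, 2) = 2
D (Bob): min(12, 2) = 2
B (Alice): max(2, 2, 1) = 2
F (Bob): min(14, 11, 7) = 7
G (Bob): min(4, 13, 4) = 4
H (Bob): min(4, 13) = 4
E (Alice): max(7, 4, 4) = 7
J (Bob): min(1, 15, 4) = 1
K (Bob): min(4, 10, 12) = 4
L (Bob): min(15, 2) = 2
I (Alice): max(1, 4, 2) = 4
Root (Bob): min(2, 7, 4) = 2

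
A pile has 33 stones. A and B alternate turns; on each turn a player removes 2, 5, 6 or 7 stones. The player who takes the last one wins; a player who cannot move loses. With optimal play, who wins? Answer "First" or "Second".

i:   0  1  2  3  4  5  6  7  8  9 10 11 12 13 14 15 16 17 18 19 20 21 22 23 24 25 26 27 28 29 30 31 32 33
     L  L  W  W  L  W  W  W  W  W  W  W  L  L  W  W  L  W  W  W  W  W  W  W  L  L  W  W  L  W  W  W  W  W
Position 33 is W, so the first player wins.

First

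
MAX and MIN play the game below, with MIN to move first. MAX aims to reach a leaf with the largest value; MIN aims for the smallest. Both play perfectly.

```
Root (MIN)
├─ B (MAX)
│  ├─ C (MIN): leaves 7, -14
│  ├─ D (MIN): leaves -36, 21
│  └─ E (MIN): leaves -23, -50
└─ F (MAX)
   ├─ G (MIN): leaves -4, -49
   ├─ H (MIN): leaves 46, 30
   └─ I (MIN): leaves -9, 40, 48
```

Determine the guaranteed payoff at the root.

-14

C (MIN): min(7, -14) = -14
D (MIN): min(-36, 21) = -36
E (MIN): min(-23, -50) = -50
B (MAX): max(-14, -36, -50) = -14
G (MIN): min(-4, -49) = -49
H (MIN): min(46, 30) = 30
I (MIN): min(-9, 40, 48) = -9
F (MAX): max(-49, 30, -9) = 30
Root (MIN): min(-14, 30) = -14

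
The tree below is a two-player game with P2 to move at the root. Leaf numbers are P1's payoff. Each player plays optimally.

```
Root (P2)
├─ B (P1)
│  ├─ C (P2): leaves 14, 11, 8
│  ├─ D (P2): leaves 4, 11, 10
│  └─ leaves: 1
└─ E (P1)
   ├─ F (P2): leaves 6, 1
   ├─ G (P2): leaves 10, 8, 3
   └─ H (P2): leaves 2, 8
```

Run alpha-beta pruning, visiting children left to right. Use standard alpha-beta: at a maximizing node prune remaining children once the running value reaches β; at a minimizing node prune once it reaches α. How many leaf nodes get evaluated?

11

C [α=-∞,β=+∞]: v=8
D [α=8,β=+∞]: v=4 after child 1 ≤ α → α-cutoff, skip 2
B [α=-∞,β=+∞]: v=8
F [α=-∞,β=8]: v=1
G [α=1,β=8]: v=3
H [α=3,β=8]: v=2 after child 1 ≤ α → α-cutoff, skip 1
E [α=-∞,β=8]: v=3
Root [α=-∞,β=+∞]: v=3
Leaves evaluated: 11 of 14.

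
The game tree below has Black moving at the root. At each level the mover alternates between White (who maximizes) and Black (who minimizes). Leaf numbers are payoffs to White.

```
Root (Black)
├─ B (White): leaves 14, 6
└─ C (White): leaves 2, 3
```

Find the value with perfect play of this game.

B (White): max(14, 6) = 14
C (White): max(2, 3) = 3
Root (Black): min(14, 3) = 3

3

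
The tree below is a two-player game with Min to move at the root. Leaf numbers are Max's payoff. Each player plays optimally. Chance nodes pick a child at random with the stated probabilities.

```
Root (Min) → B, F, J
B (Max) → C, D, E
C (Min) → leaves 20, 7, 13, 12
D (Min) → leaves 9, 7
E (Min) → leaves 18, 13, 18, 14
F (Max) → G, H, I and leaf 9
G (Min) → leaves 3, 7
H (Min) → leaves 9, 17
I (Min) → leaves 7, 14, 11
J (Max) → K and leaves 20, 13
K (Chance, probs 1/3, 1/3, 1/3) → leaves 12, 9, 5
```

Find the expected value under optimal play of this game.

9

C (Min): min(20, 7, 13, 12) = 7
D (Min): min(9, 7) = 7
E (Min): min(18, 13, 18, 14) = 13
B (Max): max(7, 7, 13) = 13
G (Min): min(3, 7) = 3
H (Min): min(9, 17) = 9
I (Min): min(7, 14, 11) = 7
F (Max): max(3, 9, 7, 9) = 9
K (Chance): 1/3·12 + 1/3·9 + 1/3·5 = 8.67
J (Max): max(8.67, 20, 13) = 20
Root (Min): min(13, 9, 20) = 9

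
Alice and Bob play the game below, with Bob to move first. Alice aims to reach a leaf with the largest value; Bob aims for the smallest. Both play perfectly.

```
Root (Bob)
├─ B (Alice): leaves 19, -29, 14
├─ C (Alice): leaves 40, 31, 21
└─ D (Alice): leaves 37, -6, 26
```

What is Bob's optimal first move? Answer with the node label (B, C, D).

B (Alice): max(19, -29, 14) = 19
C (Alice): max(40, 31, 21) = 40
D (Alice): max(37, -6, 26) = 37
Root (Bob): min(19, 40, 37) = 19
Bob picks the child with the lowest value: B (value 19).

B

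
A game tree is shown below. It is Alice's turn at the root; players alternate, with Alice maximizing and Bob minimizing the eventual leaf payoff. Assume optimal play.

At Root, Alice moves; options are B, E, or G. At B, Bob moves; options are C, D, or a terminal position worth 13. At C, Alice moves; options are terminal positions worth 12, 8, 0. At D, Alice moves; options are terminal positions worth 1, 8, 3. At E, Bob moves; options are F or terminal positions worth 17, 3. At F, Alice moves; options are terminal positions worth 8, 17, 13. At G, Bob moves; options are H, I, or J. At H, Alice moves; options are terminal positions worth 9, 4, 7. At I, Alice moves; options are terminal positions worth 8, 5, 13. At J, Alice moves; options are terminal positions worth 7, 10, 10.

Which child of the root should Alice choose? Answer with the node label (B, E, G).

G

C (Alice): max(12, 8, 0) = 12
D (Alice): max(1, 8, 3) = 8
B (Bob): min(12, 8, 13) = 8
F (Alice): max(8, 17, 13) = 17
E (Bob): min(17, 17, 3) = 3
H (Alice): max(9, 4, 7) = 9
I (Alice): max(8, 5, 13) = 13
J (Alice): max(7, 10, 10) = 10
G (Bob): min(9, 13, 10) = 9
Root (Alice): max(8, 3, 9) = 9
Alice picks the child with the highest value: G (value 9).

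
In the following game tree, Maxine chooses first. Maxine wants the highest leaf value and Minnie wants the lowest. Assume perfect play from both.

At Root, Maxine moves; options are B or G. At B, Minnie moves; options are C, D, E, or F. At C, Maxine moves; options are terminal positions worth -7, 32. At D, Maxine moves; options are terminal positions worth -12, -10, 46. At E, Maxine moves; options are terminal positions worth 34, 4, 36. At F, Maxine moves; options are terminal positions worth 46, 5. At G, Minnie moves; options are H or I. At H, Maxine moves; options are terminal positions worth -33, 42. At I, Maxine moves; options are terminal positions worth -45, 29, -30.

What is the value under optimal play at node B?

32

C: max(-7, 32) = 32
D: max(-12, -10, 46) = 46
E: max(34, 4, 36) = 36
F: max(46, 5) = 46
B: min(32, 46, 36, 46) = 32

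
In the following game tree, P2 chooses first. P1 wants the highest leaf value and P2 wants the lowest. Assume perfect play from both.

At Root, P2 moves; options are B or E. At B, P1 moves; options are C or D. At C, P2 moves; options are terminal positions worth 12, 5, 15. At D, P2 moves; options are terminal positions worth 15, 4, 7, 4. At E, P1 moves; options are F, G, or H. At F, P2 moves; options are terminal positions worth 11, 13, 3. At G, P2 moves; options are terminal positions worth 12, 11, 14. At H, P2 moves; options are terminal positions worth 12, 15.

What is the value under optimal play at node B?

C: min(12, 5, 15) = 5
D: min(15, 4, 7, 4) = 4
B: max(5, 4) = 5

5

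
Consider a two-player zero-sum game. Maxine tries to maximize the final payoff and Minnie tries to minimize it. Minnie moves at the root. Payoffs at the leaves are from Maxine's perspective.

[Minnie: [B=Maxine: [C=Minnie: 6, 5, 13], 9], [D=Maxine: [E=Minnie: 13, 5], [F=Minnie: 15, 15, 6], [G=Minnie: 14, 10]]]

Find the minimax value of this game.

9

C (Minnie): min(6, 5, 13) = 5
B (Maxine): max(5, 9) = 9
E (Minnie): min(13, 5) = 5
F (Minnie): min(15, 15, 6) = 6
G (Minnie): min(14, 10) = 10
D (Maxine): max(5, 6, 10) = 10
Root (Minnie): min(9, 10) = 9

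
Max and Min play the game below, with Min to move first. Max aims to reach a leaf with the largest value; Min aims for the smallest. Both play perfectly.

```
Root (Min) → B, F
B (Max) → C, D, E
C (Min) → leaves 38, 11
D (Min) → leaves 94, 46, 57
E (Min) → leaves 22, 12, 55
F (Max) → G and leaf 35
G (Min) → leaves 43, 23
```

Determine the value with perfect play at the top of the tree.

C (Min): min(38, 11) = 11
D (Min): min(94, 46, 57) = 46
E (Min): min(22, 12, 55) = 12
B (Max): max(11, 46, 12) = 46
G (Min): min(43, 23) = 23
F (Max): max(23, 35) = 35
Root (Min): min(46, 35) = 35

35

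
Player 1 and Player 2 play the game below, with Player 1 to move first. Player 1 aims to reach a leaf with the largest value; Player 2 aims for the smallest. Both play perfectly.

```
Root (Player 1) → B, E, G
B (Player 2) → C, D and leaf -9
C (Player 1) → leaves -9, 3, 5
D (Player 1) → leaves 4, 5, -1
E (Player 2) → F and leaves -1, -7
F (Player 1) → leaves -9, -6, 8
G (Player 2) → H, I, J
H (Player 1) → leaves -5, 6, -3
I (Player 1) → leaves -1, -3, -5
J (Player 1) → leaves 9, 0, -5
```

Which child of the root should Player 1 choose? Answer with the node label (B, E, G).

C (Player 1): max(-9, 3, 5) = 5
D (Player 1): max(4, 5, -1) = 5
B (Player 2): min(5, 5, -9) = -9
F (Player 1): max(-9, -6, 8) = 8
E (Player 2): min(8, -1, -7) = -7
H (Player 1): max(-5, 6, -3) = 6
I (Player 1): max(-1, -3, -5) = -1
J (Player 1): max(9, 0, -5) = 9
G (Player 2): min(6, -1, 9) = -1
Root (Player 1): max(-9, -7, -1) = -1
Player 1 picks the child with the highest value: G (value -1).

G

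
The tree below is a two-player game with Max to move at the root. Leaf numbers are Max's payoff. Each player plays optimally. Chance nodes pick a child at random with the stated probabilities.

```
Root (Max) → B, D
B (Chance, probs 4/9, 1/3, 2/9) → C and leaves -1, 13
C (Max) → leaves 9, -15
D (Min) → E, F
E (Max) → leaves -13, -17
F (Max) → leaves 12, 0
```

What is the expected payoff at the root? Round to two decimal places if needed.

6.56

C (Max): max(9, -15) = 9
B (Chance): 4/9·9 + 1/3·-1 + 2/9·13 = 6.56
E (Max): max(-13, -17) = -13
F (Max): max(12, 0) = 12
D (Min): min(-13, 12) = -13
Root (Max): max(6.56, -13) = 6.56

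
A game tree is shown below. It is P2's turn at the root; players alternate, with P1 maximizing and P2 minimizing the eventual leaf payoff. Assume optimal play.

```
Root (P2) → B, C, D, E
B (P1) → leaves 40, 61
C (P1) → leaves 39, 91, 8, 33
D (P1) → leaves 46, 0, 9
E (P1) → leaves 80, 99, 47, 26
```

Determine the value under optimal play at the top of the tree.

B (P1): max(40, 61) = 61
C (P1): max(39, 91, 8, 33) = 91
D (P1): max(46, 0, 9) = 46
E (P1): max(80, 99, 47, 26) = 99
Root (P2): min(61, 91, 46, 99) = 46

46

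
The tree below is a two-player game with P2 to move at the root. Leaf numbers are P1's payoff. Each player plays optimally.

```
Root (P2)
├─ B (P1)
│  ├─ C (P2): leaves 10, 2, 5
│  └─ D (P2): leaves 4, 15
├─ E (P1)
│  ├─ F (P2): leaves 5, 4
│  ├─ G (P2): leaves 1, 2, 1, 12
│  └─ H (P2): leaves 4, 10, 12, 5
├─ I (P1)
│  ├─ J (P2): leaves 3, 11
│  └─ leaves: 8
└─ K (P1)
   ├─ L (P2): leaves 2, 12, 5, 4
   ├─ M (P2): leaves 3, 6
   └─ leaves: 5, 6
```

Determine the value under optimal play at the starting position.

C (P2): min(10, 2, 5) = 2
D (P2): min(4, 15) = 4
B (P1): max(2, 4) = 4
F (P2): min(5, 4) = 4
G (P2): min(1, 2, 1, 12) = 1
H (P2): min(4, 10, 12, 5) = 4
E (P1): max(4, 1, 4) = 4
J (P2): min(3, 11) = 3
I (P1): max(3, 8) = 8
L (P2): min(2, 12, 5, 4) = 2
M (P2): min(3, 6) = 3
K (P1): max(2, 3, 5, 6) = 6
Root (P2): min(4, 4, 8, 6) = 4

4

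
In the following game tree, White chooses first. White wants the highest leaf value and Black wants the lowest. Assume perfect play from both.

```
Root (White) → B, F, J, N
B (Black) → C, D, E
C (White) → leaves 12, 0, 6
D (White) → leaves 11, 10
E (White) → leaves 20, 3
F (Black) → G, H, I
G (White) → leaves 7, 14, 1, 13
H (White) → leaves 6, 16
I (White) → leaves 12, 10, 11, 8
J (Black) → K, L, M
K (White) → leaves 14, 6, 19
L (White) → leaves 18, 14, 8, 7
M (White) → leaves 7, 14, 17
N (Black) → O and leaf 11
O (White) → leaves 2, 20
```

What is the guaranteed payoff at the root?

C (White): max(12, 0, 6) = 12
D (White): max(11, 10) = 11
E (White): max(20, 3) = 20
B (Black): min(12, 11, 20) = 11
G (White): max(7, 14, 1, 13) = 14
H (White): max(6, 16) = 16
I (White): max(12, 10, 11, 8) = 12
F (Black): min(14, 16, 12) = 12
K (White): max(14, 6, 19) = 19
L (White): max(18, 14, 8, 7) = 18
M (White): max(7, 14, 17) = 17
J (Black): min(19, 18, 17) = 17
O (White): max(2, 20) = 20
N (Black): min(20, 11) = 11
Root (White): max(11, 12, 17, 11) = 17

17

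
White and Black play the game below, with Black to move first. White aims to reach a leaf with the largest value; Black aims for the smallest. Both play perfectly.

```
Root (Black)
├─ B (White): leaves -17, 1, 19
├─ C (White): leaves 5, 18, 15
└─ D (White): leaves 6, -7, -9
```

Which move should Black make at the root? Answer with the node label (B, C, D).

D

B (White): max(-17, 1, 19) = 19
C (White): max(5, 18, 15) = 18
D (White): max(6, -7, -9) = 6
Root (Black): min(19, 18, 6) = 6
Black picks the child with the lowest value: D (value 6).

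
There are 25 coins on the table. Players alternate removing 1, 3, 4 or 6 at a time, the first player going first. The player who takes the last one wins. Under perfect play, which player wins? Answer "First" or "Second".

First

Positions where the player to move wins (W) vs loses (L):
i:   0  1  2  3  4  5  6  7  8  9 10 11 12 13 14 15 16 17 18 19 20 21 22 23 24 25
     L  W  L  W  W  W  W  L  W  L  W  W  W  W  L  W  L  W  W  W  W  L  W  L  W  W
Position 25 is W, so the first player wins.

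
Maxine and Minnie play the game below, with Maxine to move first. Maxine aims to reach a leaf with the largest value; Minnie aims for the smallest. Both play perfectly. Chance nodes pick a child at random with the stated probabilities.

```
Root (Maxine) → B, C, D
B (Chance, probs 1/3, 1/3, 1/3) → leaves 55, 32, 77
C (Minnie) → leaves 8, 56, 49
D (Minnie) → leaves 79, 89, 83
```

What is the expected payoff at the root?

B (Chance): 1/3·55 + 1/3·32 + 1/3·77 = 54.67
C (Minnie): min(8, 56, 49) = 8
D (Minnie): min(79, 89, 83) = 79
Root (Maxine): max(54.67, 8, 79) = 79

79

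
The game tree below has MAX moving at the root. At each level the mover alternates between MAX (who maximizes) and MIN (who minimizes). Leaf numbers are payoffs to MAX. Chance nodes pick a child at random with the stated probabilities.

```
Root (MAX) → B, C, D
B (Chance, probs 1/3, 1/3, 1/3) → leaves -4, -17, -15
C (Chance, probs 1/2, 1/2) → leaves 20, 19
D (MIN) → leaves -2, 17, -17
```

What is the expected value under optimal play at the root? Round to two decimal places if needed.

19.5

B (Chance): 1/3·-4 + 1/3·-17 + 1/3·-15 = -12
C (Chance): 1/2·20 + 1/2·19 = 19.5
D (MIN): min(-2, 17, -17) = -17
Root (MAX): max(-12, 19.5, -17) = 19.5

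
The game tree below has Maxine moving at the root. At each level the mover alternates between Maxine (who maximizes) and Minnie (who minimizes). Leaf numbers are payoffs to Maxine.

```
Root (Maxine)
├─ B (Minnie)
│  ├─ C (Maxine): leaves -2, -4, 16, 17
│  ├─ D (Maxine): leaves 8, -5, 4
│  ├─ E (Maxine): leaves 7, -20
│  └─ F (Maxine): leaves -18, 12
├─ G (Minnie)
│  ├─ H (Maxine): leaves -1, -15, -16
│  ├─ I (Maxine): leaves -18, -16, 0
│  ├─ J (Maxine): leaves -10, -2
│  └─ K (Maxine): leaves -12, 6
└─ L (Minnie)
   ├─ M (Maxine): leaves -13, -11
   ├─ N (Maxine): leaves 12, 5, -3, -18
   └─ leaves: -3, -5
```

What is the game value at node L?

-11

M: max(-13, -11) = -11
N: max(12, 5, -3, -18) = 12
L: min(-11, 12, -3, -5) = -11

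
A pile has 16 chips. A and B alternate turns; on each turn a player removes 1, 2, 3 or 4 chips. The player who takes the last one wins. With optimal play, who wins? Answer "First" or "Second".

First

i:   0  1  2  3  4  5  6  7  8  9 10 11 12 13 14 15 16
     L  W  W  W  W  L  W  W  W  W  L  W  W  W  W  L  W
Position 16 is W, so the first player wins.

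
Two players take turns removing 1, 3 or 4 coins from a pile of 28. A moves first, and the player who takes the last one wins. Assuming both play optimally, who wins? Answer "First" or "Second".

Second

Compute winning (W) and losing (L) positions by backward induction:
i:   0  1  2  3  4  5  6  7  8  9 10 11 12 13 14 15 16 17 18 19 20 21 22 23 24 25 26 27 28
     L  W  L  W  W  W  W  L  W  L  W  W  W  W  L  W  L  W  W  W  W  L  W  L  W  W  W  W  L
Position 28 is L, so the second player wins.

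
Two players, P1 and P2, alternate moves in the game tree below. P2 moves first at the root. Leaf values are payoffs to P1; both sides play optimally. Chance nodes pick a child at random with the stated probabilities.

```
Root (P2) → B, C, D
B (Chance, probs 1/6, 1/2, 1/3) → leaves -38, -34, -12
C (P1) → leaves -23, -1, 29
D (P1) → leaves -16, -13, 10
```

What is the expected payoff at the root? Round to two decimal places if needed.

-27.33

B (Chance): 1/6·-38 + 1/2·-34 + 1/3·-12 = -27.33
C (P1): max(-23, -1, 29) = 29
D (P1): max(-16, -13, 10) = 10
Root (P2): min(-27.33, 29, 10) = -27.33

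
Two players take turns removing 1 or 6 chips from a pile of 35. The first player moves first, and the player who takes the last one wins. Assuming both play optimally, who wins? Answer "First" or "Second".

Second

Mark each pile size as W (mover wins) or L (mover loses):
i:   0  1  2  3  4  5  6  7  8  9 10 11 12 13 14 15 16 17 18 19 20 21 22 23 24 25 26 27 28 29 30 31 32 33 34 35
     L  W  L  W  L  W  W  L  W  L  W  L  W  W  L  W  L  W  L  W  W  L  W  L  W  L  W  W  L  W  L  W  L  W  W  L
Position 35 is L, so the second player wins.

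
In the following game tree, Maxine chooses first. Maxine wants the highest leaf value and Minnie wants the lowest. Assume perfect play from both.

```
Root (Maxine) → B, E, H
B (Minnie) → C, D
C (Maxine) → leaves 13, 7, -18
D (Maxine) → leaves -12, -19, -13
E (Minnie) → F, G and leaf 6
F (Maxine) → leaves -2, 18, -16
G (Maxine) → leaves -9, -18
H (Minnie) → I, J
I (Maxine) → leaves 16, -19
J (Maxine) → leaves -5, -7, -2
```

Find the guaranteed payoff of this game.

C (Maxine): max(13, 7, -18) = 13
D (Maxine): max(-12, -19, -13) = -12
B (Minnie): min(13, -12) = -12
F (Maxine): max(-2, 18, -16) = 18
G (Maxine): max(-9, -18) = -9
E (Minnie): min(18, -9, 6) = -9
I (Maxine): max(16, -19) = 16
J (Maxine): max(-5, -7, -2) = -2
H (Minnie): min(16, -2) = -2
Root (Maxine): max(-12, -9, -2) = -2

-2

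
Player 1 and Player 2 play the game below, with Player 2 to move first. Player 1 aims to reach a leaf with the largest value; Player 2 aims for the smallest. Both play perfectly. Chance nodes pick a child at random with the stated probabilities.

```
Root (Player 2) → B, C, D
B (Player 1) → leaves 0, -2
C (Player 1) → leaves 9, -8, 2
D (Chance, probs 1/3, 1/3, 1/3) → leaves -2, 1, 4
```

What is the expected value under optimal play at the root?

0

B (Player 1): max(0, -2) = 0
C (Player 1): max(9, -8, 2) = 9
D (Chance): 1/3·-2 + 1/3·1 + 1/3·4 = 1
Root (Player 2): min(0, 9, 1) = 0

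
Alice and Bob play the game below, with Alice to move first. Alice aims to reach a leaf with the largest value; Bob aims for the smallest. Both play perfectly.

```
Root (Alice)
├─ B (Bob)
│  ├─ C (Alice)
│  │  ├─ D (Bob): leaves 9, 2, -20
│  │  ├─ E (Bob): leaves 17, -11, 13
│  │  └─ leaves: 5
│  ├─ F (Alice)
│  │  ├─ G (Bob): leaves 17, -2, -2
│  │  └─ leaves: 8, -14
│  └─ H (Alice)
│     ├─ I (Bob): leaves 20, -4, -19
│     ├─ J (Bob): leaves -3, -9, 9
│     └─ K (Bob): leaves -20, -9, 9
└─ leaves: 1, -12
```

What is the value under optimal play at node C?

5

D: min(9, 2, -20) = -20
E: min(17, -11, 13) = -11
C: max(-20, -11, 5) = 5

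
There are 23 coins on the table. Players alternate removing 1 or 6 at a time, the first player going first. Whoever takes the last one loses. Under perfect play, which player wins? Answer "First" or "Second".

W/L table (W = player to move can force a win):
i:   0  1  2  3  4  5  6  7  8  9 10 11 12 13 14 15 16 17 18 19 20 21 22 23
     W  L  W  L  W  L  W  W  L  W  L  W  L  W  W  L  W  L  W  L  W  W  L  W
Position 23 is W, so the first player wins.

First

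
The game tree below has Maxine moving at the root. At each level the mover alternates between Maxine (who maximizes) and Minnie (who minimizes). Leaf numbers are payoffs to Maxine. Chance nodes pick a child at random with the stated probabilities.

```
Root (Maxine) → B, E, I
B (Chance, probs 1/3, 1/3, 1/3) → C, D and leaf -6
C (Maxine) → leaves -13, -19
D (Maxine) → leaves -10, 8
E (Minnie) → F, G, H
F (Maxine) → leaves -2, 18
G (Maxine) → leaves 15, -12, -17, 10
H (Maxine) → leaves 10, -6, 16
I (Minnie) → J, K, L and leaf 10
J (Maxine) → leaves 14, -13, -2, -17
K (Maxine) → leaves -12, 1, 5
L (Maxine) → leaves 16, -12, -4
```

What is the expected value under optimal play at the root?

C (Maxine): max(-13, -19) = -13
D (Maxine): max(-10, 8) = 8
B (Chance): 1/3·-13 + 1/3·8 + 1/3·-6 = -3.67
F (Maxine): max(-2, 18) = 18
G (Maxine): max(15, -12, -17, 10) = 15
H (Maxine): max(10, -6, 16) = 16
E (Minnie): min(18, 15, 16) = 15
J (Maxine): max(14, -13, -2, -17) = 14
K (Maxine): max(-12, 1, 5) = 5
L (Maxine): max(16, -12, -4) = 16
I (Minnie): min(14, 5, 16, 10) = 5
Root (Maxine): max(-3.67, 15, 5) = 15

15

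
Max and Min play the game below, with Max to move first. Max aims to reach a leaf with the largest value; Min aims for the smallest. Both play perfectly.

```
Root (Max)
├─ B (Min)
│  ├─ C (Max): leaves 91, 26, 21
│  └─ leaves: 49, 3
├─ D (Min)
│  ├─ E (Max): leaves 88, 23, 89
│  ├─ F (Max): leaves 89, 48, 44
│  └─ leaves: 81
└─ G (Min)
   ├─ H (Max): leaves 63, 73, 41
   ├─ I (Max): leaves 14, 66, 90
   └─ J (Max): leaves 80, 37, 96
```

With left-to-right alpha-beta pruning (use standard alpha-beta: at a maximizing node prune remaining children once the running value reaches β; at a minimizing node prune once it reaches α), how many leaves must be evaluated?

C [α=-∞,β=+∞]: v=91
B [α=-∞,β=+∞]: v=3
E [α=3,β=+∞]: v=89
F [α=3,β=89]: v=89 after child 1 ≥ β → β-cutoff, skip 2
D [α=3,β=+∞]: v=81
H [α=81,β=+∞]: v=73
G [α=81,β=+∞]: v=73 after child 1 ≤ α → α-cutoff, skip 2
Root [α=-∞,β=+∞]: v=81
Leaves evaluated: 13 of 21.

13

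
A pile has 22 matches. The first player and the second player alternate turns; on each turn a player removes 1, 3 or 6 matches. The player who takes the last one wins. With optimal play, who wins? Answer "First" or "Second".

Second

Compute winning (W) and losing (L) positions by backward induction:
i:   0  1  2  3  4  5  6  7  8  9 10 11 12 13 14 15 16 17 18 19 20 21 22
     L  W  L  W  L  W  W  W  W  L  W  L  W  L  W  W  W  W  L  W  L  W  L
Position 22 is L, so the second player wins.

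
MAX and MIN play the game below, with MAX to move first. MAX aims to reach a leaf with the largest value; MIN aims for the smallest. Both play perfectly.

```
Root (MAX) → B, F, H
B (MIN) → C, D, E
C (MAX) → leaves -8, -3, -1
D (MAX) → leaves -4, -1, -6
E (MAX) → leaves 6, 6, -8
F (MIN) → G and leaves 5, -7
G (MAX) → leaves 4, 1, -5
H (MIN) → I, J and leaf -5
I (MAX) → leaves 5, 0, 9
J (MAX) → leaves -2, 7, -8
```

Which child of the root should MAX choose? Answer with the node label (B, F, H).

B

C (MAX): max(-8, -3, -1) = -1
D (MAX): max(-4, -1, -6) = -1
E (MAX): max(6, 6, -8) = 6
B (MIN): min(-1, -1, 6) = -1
G (MAX): max(4, 1, -5) = 4
F (MIN): min(4, 5, -7) = -7
I (MAX): max(5, 0, 9) = 9
J (MAX): max(-2, 7, -8) = 7
H (MIN): min(9, 7, -5) = -5
Root (MAX): max(-1, -7, -5) = -1
MAX picks the child with the highest value: B (value -1).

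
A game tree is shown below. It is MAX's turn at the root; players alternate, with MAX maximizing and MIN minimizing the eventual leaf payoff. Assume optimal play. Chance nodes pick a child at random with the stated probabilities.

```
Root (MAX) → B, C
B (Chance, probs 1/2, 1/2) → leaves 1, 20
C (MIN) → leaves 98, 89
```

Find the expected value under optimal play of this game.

89

B (Chance): 1/2·1 + 1/2·20 = 10.5
C (MIN): min(98, 89) = 89
Root (MAX): max(10.5, 89) = 89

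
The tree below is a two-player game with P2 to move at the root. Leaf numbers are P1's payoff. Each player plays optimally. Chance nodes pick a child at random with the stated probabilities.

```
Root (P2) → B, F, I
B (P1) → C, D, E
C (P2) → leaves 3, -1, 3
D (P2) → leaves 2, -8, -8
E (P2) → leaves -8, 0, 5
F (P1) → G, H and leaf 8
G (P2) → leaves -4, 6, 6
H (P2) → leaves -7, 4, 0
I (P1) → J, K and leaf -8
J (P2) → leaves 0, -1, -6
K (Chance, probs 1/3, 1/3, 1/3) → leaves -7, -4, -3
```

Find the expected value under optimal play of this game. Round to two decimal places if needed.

-4.67

C (P2): min(3, -1, 3) = -1
D (P2): min(2, -8, -8) = -8
E (P2): min(-8, 0, 5) = -8
B (P1): max(-1, -8, -8) = -1
G (P2): min(-4, 6, 6) = -4
H (P2): min(-7, 4, 0) = -7
F (P1): max(-4, -7, 8) = 8
J (P2): min(0, -1, -6) = -6
K (Chance): 1/3·-7 + 1/3·-4 + 1/3·-3 = -4.67
I (P1): max(-6, -4.67, -8) = -4.67
Root (P2): min(-1, 8, -4.67) = -4.67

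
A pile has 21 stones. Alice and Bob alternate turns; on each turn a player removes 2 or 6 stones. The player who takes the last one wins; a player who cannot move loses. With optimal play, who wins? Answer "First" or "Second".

Mark each pile size as W (mover wins) or L (mover loses):
i:   0  1  2  3  4  5  6  7  8  9 10 11 12 13 14 15 16 17 18 19 20 21
     L  L  W  W  L  L  W  W  L  L  W  W  L  L  W  W  L  L  W  W  L  L
Position 21 is L, so the second player wins.

Second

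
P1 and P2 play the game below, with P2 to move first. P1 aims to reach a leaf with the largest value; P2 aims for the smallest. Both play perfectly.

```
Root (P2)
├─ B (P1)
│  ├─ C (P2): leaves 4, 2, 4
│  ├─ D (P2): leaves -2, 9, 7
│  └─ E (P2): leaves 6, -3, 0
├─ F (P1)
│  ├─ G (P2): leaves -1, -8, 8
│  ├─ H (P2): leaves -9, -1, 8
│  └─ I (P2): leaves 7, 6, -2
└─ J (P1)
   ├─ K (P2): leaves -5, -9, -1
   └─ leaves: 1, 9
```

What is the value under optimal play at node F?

G: min(-1, -8, 8) = -8
H: min(-9, -1, 8) = -9
I: min(7, 6, -2) = -2
F: max(-8, -9, -2) = -2

-2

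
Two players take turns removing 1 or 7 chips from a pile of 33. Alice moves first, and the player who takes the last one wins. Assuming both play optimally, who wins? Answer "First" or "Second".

Compute winning (W) and losing (L) positions by backward induction:
i:   0  1  2  3  4  5  6  7  8  9 10 11 12 13 14 15 16 17 18 19 20 21 22 23 24 25 26 27 28 29 30 31 32 33
     L  W  L  W  L  W  L  W  L  W  L  W  L  W  L  W  L  W  L  W  L  W  L  W  L  W  L  W  L  W  L  W  L  W
Position 33 is W, so the first player wins.

First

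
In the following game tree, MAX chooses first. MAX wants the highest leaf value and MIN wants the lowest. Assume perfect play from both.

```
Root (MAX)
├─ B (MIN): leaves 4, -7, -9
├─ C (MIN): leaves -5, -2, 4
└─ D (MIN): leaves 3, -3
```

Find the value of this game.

-3

B (MIN): min(4, -7, -9) = -9
C (MIN): min(-5, -2, 4) = -5
D (MIN): min(3, -3) = -3
Root (MAX): max(-9, -5, -3) = -3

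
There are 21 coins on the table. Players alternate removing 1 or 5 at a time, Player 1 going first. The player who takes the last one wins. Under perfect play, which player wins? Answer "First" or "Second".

Compute winning (W) and losing (L) positions by backward induction:
i:   0  1  2  3  4  5  6  7  8  9 10 11 12 13 14 15 16 17 18 19 20 21
     L  W  L  W  L  W  L  W  L  W  L  W  L  W  L  W  L  W  L  W  L  W
Position 21 is W, so the first player wins.

First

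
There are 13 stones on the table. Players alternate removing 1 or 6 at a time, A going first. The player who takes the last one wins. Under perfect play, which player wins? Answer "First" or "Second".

First

i:   0  1  2  3  4  5  6  7  8  9 10 11 12 13
     L  W  L  W  L  W  W  L  W  L  W  L  W  W
Position 13 is W, so the first player wins.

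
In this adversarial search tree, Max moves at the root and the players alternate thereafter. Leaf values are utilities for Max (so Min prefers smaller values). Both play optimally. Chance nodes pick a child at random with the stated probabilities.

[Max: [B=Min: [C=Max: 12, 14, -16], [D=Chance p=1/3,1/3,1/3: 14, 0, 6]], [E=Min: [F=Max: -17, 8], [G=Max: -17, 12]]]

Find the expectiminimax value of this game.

8

C (Max): max(12, 14, -16) = 14
D (Chance): 1/3·14 + 1/3·0 + 1/3·6 = 6.67
B (Min): min(14, 6.67) = 6.67
F (Max): max(-17, 8) = 8
G (Max): max(-17, 12) = 12
E (Min): min(8, 12) = 8
Root (Max): max(6.67, 8) = 8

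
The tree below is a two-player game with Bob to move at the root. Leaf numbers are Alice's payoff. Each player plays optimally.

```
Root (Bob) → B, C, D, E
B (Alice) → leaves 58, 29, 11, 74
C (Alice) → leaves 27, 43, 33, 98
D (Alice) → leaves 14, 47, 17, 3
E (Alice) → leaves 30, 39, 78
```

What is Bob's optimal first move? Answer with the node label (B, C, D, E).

B (Alice): max(58, 29, 11, 74) = 74
C (Alice): max(27, 43, 33, 98) = 98
D (Alice): max(14, 47, 17, 3) = 47
E (Alice): max(30, 39, 78) = 78
Root (Bob): min(74, 98, 47, 78) = 47
Bob picks the child with the lowest value: D (value 47).

D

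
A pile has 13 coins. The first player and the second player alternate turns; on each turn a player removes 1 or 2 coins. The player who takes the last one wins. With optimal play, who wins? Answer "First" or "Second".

First

W/L table (W = player to move can force a win):
i:   0  1  2  3  4  5  6  7  8  9 10 11 12 13
     L  W  W  L  W  W  L  W  W  L  W  W  L  W
Position 13 is W, so the first player wins.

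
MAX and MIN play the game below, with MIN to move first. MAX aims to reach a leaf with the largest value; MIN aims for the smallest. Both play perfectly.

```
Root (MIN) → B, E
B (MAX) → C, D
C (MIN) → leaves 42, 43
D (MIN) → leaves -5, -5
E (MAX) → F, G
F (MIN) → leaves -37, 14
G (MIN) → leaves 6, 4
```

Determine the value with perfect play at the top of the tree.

C (MIN): min(42, 43) = 42
D (MIN): min(-5, -5) = -5
B (MAX): max(42, -5) = 42
F (MIN): min(-37, 14) = -37
G (MIN): min(6, 4) = 4
E (MAX): max(-37, 4) = 4
Root (MIN): min(42, 4) = 4

4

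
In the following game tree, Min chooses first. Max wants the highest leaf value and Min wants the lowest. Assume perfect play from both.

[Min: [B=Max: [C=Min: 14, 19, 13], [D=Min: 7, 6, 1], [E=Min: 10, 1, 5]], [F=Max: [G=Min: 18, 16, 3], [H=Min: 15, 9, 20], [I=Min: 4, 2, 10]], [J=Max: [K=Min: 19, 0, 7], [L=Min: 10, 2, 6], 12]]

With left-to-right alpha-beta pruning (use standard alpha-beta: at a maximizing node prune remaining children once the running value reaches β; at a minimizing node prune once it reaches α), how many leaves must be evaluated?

19

C [α=-∞,β=+∞]: v=13
D [α=13,β=+∞]: v=7 after child 1 ≤ α → α-cutoff, skip 2
E [α=13,β=+∞]: v=10 after child 1 ≤ α → α-cutoff, skip 2
B [α=-∞,β=+∞]: v=13
G [α=-∞,β=13]: v=3
H [α=3,β=13]: v=9
I [α=9,β=13]: v=4 after child 1 ≤ α → α-cutoff, skip 2
F [α=-∞,β=13]: v=9
K [α=-∞,β=9]: v=0
L [α=0,β=9]: v=2
J [α=-∞,β=9]: v=12
Root [α=-∞,β=+∞]: v=9
Leaves evaluated: 19 of 25.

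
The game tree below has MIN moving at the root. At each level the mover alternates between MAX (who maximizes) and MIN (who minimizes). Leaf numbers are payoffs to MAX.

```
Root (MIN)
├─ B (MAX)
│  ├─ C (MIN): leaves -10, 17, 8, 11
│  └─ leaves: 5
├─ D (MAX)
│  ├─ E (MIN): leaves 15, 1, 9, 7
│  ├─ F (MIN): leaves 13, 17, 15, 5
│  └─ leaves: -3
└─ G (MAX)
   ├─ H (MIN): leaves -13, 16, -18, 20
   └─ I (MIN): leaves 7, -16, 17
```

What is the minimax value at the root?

-16

C (MIN): min(-10, 17, 8, 11) = -10
B (MAX): max(-10, 5) = 5
E (MIN): min(15, 1, 9, 7) = 1
F (MIN): min(13, 17, 15, 5) = 5
D (MAX): max(1, 5, -3) = 5
H (MIN): min(-13, 16, -18, 20) = -18
I (MIN): min(7, -16, 17) = -16
G (MAX): max(-18, -16) = -16
Root (MIN): min(5, 5, -16) = -16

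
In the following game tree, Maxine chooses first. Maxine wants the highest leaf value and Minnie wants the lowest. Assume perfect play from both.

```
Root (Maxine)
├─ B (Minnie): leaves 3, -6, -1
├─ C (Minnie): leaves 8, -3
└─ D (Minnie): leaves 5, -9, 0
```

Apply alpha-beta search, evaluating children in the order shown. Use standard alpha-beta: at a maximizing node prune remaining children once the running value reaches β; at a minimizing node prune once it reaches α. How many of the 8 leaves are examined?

B [α=-∞,β=+∞]: v=-6
C [α=-6,β=+∞]: v=-3
D [α=-3,β=+∞]: v=-9 after child 2 ≤ α → α-cutoff, skip 1
Root [α=-∞,β=+∞]: v=-3
Leaves evaluated: 7 of 8.

7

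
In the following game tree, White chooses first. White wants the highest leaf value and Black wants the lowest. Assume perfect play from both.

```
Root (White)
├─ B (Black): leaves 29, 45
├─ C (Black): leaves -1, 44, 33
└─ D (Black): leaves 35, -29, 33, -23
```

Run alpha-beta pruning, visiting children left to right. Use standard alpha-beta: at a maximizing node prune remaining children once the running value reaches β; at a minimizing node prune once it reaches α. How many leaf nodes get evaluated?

5

B [α=-∞,β=+∞]: v=29
C [α=29,β=+∞]: v=-1 after child 1 ≤ α → α-cutoff, skip 2
D [α=29,β=+∞]: v=-29 after child 2 ≤ α → α-cutoff, skip 2
Root [α=-∞,β=+∞]: v=29
Leaves evaluated: 5 of 9.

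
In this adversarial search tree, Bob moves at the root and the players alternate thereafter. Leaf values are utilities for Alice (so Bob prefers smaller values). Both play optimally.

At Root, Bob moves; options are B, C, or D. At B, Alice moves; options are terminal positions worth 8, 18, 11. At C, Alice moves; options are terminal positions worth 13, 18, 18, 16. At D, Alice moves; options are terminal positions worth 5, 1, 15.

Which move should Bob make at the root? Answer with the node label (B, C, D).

B (Alice): max(8, 18, 11) = 18
C (Alice): max(13, 18, 18, 16) = 18
D (Alice): max(5, 1, 15) = 15
Root (Bob): min(18, 18, 15) = 15
Bob picks the child with the lowest value: D (value 15).

D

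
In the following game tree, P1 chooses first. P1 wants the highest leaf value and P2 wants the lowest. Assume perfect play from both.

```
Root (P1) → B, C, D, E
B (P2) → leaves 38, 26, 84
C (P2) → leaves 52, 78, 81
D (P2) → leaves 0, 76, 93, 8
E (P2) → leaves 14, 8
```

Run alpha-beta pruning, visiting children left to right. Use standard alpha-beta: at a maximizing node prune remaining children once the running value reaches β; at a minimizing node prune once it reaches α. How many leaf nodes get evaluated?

8

B [α=-∞,β=+∞]: v=26
C [α=26,β=+∞]: v=52
D [α=52,β=+∞]: v=0 after child 1 ≤ α → α-cutoff, skip 3
E [α=52,β=+∞]: v=14 after child 1 ≤ α → α-cutoff, skip 1
Root [α=-∞,β=+∞]: v=52
Leaves evaluated: 8 of 12.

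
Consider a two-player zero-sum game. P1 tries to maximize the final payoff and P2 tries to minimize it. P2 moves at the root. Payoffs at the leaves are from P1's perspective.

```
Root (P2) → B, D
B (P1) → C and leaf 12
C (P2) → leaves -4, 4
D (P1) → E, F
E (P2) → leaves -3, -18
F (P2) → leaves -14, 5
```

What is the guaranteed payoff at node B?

C: min(-4, 4) = -4
B: max(-4, 12) = 12

12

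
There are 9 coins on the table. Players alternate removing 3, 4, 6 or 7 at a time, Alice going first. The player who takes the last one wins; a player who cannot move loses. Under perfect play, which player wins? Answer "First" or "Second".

Mark each pile size as W (mover wins) or L (mover loses):
i:   0  1  2  3  4  5  6  7  8  9
     L  L  L  W  W  W  W  W  W  W
Position 9 is W, so the first player wins.

First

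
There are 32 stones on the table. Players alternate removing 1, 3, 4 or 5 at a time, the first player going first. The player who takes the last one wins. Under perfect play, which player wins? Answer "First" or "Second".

Second

W/L table (W = player to move can force a win):
i:   0  1  2  3  4  5  6  7  8  9 10 11 12 13 14 15 16 17 18 19 20 21 22 23 24 25 26 27 28 29 30 31 32
     L  W  L  W  W  W  W  W  L  W  L  W  W  W  W  W  L  W  L  W  W  W  W  W  L  W  L  W  W  W  W  W  L
Position 32 is L, so the second player wins.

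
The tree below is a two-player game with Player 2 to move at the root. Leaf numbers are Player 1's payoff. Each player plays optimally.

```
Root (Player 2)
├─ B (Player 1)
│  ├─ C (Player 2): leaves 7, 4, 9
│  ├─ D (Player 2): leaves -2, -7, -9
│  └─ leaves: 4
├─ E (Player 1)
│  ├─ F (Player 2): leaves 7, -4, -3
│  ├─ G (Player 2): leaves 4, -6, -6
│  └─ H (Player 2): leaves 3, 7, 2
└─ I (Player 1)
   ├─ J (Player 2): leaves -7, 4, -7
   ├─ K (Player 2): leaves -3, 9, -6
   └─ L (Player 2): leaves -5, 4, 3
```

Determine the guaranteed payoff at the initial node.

C (Player 2): min(7, 4, 9) = 4
D (Player 2): min(-2, -7, -9) = -9
B (Player 1): max(4, -9, 4) = 4
F (Player 2): min(7, -4, -3) = -4
G (Player 2): min(4, -6, -6) = -6
H (Player 2): min(3, 7, 2) = 2
E (Player 1): max(-4, -6, 2) = 2
J (Player 2): min(-7, 4, -7) = -7
K (Player 2): min(-3, 9, -6) = -6
L (Player 2): min(-5, 4, 3) = -5
I (Player 1): max(-7, -6, -5) = -5
Root (Player 2): min(4, 2, -5) = -5

-5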